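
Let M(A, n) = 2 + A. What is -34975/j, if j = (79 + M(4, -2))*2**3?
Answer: -6995/136 ≈ -51.434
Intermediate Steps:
j = 680 (j = (79 + (2 + 4))*2**3 = (79 + 6)*8 = 85*8 = 680)
-34975/j = -34975/680 = -34975*1/680 = -6995/136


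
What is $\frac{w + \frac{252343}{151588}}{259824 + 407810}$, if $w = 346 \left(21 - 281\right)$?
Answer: $- \frac{13636604137}{101205302792} \approx -0.13474$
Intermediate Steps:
$w = -89960$ ($w = 346 \left(-260\right) = -89960$)
$\frac{w + \frac{252343}{151588}}{259824 + 407810} = \frac{-89960 + \frac{252343}{151588}}{259824 + 407810} = \frac{-89960 + 252343 \cdot \frac{1}{151588}}{667634} = \left(-89960 + \frac{252343}{151588}\right) \frac{1}{667634} = \left(- \frac{13636604137}{151588}\right) \frac{1}{667634} = - \frac{13636604137}{101205302792}$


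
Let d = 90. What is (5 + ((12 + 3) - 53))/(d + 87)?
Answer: -11/59 ≈ -0.18644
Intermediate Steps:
(5 + ((12 + 3) - 53))/(d + 87) = (5 + ((12 + 3) - 53))/(90 + 87) = (5 + (15 - 53))/177 = (5 - 38)/177 = (1/177)*(-33) = -11/59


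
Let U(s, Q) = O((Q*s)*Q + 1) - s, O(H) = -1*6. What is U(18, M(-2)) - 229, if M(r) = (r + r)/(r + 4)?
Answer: -253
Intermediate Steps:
O(H) = -6
M(r) = 2*r/(4 + r) (M(r) = (2*r)/(4 + r) = 2*r/(4 + r))
U(s, Q) = -6 - s
U(18, M(-2)) - 229 = (-6 - 1*18) - 229 = (-6 - 18) - 229 = -24 - 229 = -253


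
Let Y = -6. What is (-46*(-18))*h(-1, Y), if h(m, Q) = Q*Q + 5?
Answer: 33948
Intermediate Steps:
h(m, Q) = 5 + Q**2 (h(m, Q) = Q**2 + 5 = 5 + Q**2)
(-46*(-18))*h(-1, Y) = (-46*(-18))*(5 + (-6)**2) = 828*(5 + 36) = 828*41 = 33948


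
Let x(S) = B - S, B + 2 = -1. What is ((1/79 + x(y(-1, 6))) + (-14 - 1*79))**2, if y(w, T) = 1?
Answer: 58706244/6241 ≈ 9406.5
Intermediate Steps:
B = -3 (B = -2 - 1 = -3)
x(S) = -3 - S
((1/79 + x(y(-1, 6))) + (-14 - 1*79))**2 = ((1/79 + (-3 - 1*1)) + (-14 - 1*79))**2 = ((1/79 + (-3 - 1)) + (-14 - 79))**2 = ((1/79 - 4) - 93)**2 = (-315/79 - 93)**2 = (-7662/79)**2 = 58706244/6241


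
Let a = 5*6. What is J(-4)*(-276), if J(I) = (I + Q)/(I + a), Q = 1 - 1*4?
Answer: 966/13 ≈ 74.308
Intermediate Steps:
a = 30
Q = -3 (Q = 1 - 4 = -3)
J(I) = (-3 + I)/(30 + I) (J(I) = (I - 3)/(I + 30) = (-3 + I)/(30 + I))
J(-4)*(-276) = ((-3 - 4)/(30 - 4))*(-276) = (-7/26)*(-276) = ((1/26)*(-7))*(-276) = -7/26*(-276) = 966/13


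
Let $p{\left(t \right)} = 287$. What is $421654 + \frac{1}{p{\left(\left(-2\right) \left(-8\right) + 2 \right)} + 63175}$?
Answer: $\frac{26759006149}{63462} \approx 4.2165 \cdot 10^{5}$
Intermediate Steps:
$421654 + \frac{1}{p{\left(\left(-2\right) \left(-8\right) + 2 \right)} + 63175} = 421654 + \frac{1}{287 + 63175} = 421654 + \frac{1}{63462} = \frac{26759006149}{63462}$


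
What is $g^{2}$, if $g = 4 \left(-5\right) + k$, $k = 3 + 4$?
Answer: $169$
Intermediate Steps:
$k = 7$
$g = -13$ ($g = 4 \left(-5\right) + 7 = -20 + 7 = -13$)
$g^{2} = \left(-13\right)^{2} = 169$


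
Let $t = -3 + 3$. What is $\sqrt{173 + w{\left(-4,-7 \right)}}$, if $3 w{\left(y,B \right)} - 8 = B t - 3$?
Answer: $\frac{2 \sqrt{393}}{3} \approx 13.216$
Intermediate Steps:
$t = 0$
$w{\left(y,B \right)} = \frac{5}{3}$ ($w{\left(y,B \right)} = \frac{8}{3} + \frac{B 0 - 3}{3} = \frac{8}{3} + \frac{0 - 3}{3} = \frac{8}{3} + \frac{1}{3} \left(-3\right) = \frac{8}{3} - 1 = \frac{5}{3}$)
$\sqrt{173 + w{\left(-4,-7 \right)}} = \sqrt{173 + \frac{5}{3}} = \sqrt{\frac{524}{3}} = \frac{2 \sqrt{393}}{3}$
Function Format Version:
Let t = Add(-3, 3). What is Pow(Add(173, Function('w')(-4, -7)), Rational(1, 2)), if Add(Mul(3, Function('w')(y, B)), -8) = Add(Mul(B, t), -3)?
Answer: Mul(Rational(2, 3), Pow(393, Rational(1, 2))) ≈ 13.216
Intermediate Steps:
t = 0
Function('w')(y, B) = Rational(5, 3) (Function('w')(y, B) = Add(Rational(8, 3), Mul(Rational(1, 3), Add(Mul(B, 0), -3))) = Add(Rational(8, 3), Mul(Rational(1, 3), Add(0, -3))) = Add(Rational(8, 3), Mul(Rational(1, 3), -3)) = Add(Rational(8, 3), -1) = Rational(5, 3))
Pow(Add(173, Function('w')(-4, -7)), Rational(1, 2)) = Pow(Add(173, Rational(5, 3)), Rational(1, 2)) = Pow(Rational(524, 3), Rational(1, 2)) = Mul(Rational(2, 3), Pow(393, Rational(1, 2)))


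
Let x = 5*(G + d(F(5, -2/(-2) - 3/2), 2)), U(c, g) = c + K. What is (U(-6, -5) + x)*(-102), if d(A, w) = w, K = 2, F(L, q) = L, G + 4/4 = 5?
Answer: -2652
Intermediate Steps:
G = 4 (G = -1 + 5 = 4)
U(c, g) = 2 + c (U(c, g) = c + 2 = 2 + c)
x = 30 (x = 5*(4 + 2) = 5*6 = 30)
(U(-6, -5) + x)*(-102) = ((2 - 6) + 30)*(-102) = (-4 + 30)*(-102) = 26*(-102) = -2652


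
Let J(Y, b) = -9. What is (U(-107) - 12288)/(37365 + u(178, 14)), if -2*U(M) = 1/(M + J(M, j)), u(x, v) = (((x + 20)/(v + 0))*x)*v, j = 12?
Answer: -2850815/16845288 ≈ -0.16924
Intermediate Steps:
u(x, v) = x*(20 + x) (u(x, v) = (((20 + x)/v)*x)*v = (x*(20 + x)/v)*v = x*(20 + x))
U(M) = -1/(2*(-9 + M)) (U(M) = -1/(2*(M - 9)) = -1/(2*(-9 + M)))
(U(-107) - 12288)/(37365 + u(178, 14)) = (-1/(-18 + 2*(-107)) - 12288)/(37365 + 178*(20 + 178)) = (-1/(-18 - 214) - 12288)/(37365 + 178*198) = (-1/(-232) - 12288)/(37365 + 35244) = (-1*(-1/232) - 12288)/72609 = (1/232 - 12288)*(1/72609) = -2850815/232*1/72609 = -2850815/16845288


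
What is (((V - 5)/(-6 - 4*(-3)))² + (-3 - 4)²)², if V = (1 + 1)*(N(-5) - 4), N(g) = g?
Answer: 5257849/1296 ≈ 4057.0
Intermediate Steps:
V = -18 (V = (1 + 1)*(-5 - 4) = 2*(-9) = -18)
(((V - 5)/(-6 - 4*(-3)))² + (-3 - 4)²)² = (((-18 - 5)/(-6 - 4*(-3)))² + (-3 - 4)²)² = ((-23/(-6 + 12))² + (-7)²)² = ((-23/6)² + 49)² = (529/36 + 49)² = (2293/36)² = 5257849/1296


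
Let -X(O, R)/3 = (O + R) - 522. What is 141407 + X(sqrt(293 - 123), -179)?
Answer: 143510 - 3*sqrt(170) ≈ 1.4347e+5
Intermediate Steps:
X(O, R) = 1566 - 3*O - 3*R (X(O, R) = -3*((O + R) - 522) = -3*(-522 + O + R) = 1566 - 3*O - 3*R)
141407 + X(sqrt(293 - 123), -179) = 141407 + (1566 - 3*sqrt(293 - 123) - 3*(-179)) = 141407 + (1566 - 3*sqrt(170) + 537) = 141407 + (2103 - 3*sqrt(170)) = 143510 - 3*sqrt(170)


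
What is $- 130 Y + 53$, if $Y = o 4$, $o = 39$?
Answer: $-20227$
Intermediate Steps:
$Y = 156$ ($Y = 39 \cdot 4 = 156$)
$- 130 Y + 53 = \left(-130\right) 156 + 53 = -20280 + 53 = -20227$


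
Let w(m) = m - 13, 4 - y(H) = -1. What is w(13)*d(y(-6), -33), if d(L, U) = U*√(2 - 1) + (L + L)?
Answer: 0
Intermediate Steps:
y(H) = 5 (y(H) = 4 - 1*(-1) = 4 + 1 = 5)
d(L, U) = U + 2*L (d(L, U) = U*√1 + 2*L = U*1 + 2*L = U + 2*L)
w(m) = -13 + m
w(13)*d(y(-6), -33) = (-13 + 13)*(-33 + 2*5) = 0*(-33 + 10) = 0*(-23) = 0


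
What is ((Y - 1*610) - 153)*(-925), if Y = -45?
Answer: 747400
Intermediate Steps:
((Y - 1*610) - 153)*(-925) = ((-45 - 1*610) - 153)*(-925) = ((-45 - 610) - 153)*(-925) = (-655 - 153)*(-925) = -808*(-925) = 747400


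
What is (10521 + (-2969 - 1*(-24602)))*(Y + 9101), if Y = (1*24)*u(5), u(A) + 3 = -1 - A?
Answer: 285688290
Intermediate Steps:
u(A) = -4 - A (u(A) = -3 + (-1 - A) = -4 - A)
Y = -216 (Y = (1*24)*(-4 - 1*5) = 24*(-4 - 5) = 24*(-9) = -216)
(10521 + (-2969 - 1*(-24602)))*(Y + 9101) = (10521 + (-2969 - 1*(-24602)))*(-216 + 9101) = (10521 + (-2969 + 24602))*8885 = (10521 + 21633)*8885 = 32154*8885 = 285688290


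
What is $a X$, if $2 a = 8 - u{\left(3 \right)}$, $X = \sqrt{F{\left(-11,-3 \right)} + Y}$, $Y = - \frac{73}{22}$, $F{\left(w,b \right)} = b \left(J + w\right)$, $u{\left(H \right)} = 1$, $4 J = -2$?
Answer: $\frac{49 \sqrt{77}}{22} \approx 19.544$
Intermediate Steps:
$J = - \frac{1}{2}$ ($J = \frac{1}{4} \left(-2\right) = - \frac{1}{2} \approx -0.5$)
$F{\left(w,b \right)} = b \left(- \frac{1}{2} + w\right)$
$Y = - \frac{73}{22}$ ($Y = \left(-73\right) \frac{1}{22} = - \frac{73}{22} \approx -3.3182$)
$X = \frac{7 \sqrt{77}}{11}$ ($X = \sqrt{- 3 \left(- \frac{1}{2} - 11\right) - \frac{73}{22}} = \sqrt{\left(-3\right) \left(- \frac{23}{2}\right) - \frac{73}{22}} = \sqrt{\frac{69}{2} - \frac{73}{22}} = \sqrt{\frac{343}{11}} = \frac{7 \sqrt{77}}{11} \approx 5.5841$)
$a = \frac{7}{2}$ ($a = \frac{8 - 1}{2} = \frac{1}{2} \cdot 7 = \frac{7}{2} \approx 3.5$)
$a X = \frac{7 \frac{7 \sqrt{77}}{11}}{2} = \frac{49 \sqrt{77}}{22}$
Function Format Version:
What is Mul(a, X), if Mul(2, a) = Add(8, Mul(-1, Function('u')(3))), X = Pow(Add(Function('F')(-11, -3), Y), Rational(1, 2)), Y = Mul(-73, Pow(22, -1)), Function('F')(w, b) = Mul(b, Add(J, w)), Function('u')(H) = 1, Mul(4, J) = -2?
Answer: Mul(Rational(49, 22), Pow(77, Rational(1, 2))) ≈ 19.544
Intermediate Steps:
J = Rational(-1, 2) (J = Mul(Rational(1, 4), -2) = Rational(-1, 2) ≈ -0.50000)
Function('F')(w, b) = Mul(b, Add(Rational(-1, 2), w))
Y = Rational(-73, 22) (Y = Mul(-73, Rational(1, 22)) = Rational(-73, 22) ≈ -3.3182)
X = Mul(Rational(7, 11), Pow(77, Rational(1, 2))) (X = Pow(Add(Mul(-3, Add(Rational(-1, 2), -11)), Rational(-73, 22)), Rational(1, 2)) = Pow(Add(Mul(-3, Rational(-23, 2)), Rational(-73, 22)), Rational(1, 2)) = Pow(Add(Rational(69, 2), Rational(-73, 22)), Rational(1, 2)) = Pow(Rational(343, 11), Rational(1, 2)) = Mul(Rational(7, 11), Pow(77, Rational(1, 2))) ≈ 5.5841)
a = Rational(7, 2) (a = Mul(Rational(1, 2), Add(8, Mul(-1, 1))) = Mul(Rational(1, 2), Add(8, -1)) = Mul(Rational(1, 2), 7) = Rational(7, 2) ≈ 3.5000)
Mul(a, X) = Mul(Rational(7, 2), Mul(Rational(7, 11), Pow(77, Rational(1, 2)))) = Mul(Rational(49, 22), Pow(77, Rational(1, 2)))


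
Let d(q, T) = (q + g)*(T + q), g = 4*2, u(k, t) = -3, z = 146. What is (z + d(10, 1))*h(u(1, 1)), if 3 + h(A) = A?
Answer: -2064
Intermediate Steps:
h(A) = -3 + A
g = 8
d(q, T) = (8 + q)*(T + q) (d(q, T) = (q + 8)*(T + q) = (8 + q)*(T + q))
(z + d(10, 1))*h(u(1, 1)) = (146 + (10² + 8*1 + 8*10 + 1*10))*(-3 - 3) = (146 + (100 + 8 + 80 + 10))*(-6) = (146 + 198)*(-6) = 344*(-6) = -2064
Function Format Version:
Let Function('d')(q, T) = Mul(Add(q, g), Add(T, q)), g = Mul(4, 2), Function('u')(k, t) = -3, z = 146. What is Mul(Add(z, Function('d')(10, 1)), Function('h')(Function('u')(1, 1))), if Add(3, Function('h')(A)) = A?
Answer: -2064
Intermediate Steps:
Function('h')(A) = Add(-3, A)
g = 8
Function('d')(q, T) = Mul(Add(8, q), Add(T, q)) (Function('d')(q, T) = Mul(Add(q, 8), Add(T, q)) = Mul(Add(8, q), Add(T, q)))
Mul(Add(z, Function('d')(10, 1)), Function('h')(Function('u')(1, 1))) = Mul(Add(146, Add(Pow(10, 2), Mul(8, 1), Mul(8, 10), Mul(1, 10))), Add(-3, -3)) = Mul(Add(146, Add(100, 8, 80, 10)), -6) = Mul(Add(146, 198), -6) = Mul(344, -6) = -2064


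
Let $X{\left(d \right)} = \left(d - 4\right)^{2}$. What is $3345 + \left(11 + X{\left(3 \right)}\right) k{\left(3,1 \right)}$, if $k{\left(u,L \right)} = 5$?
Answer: $3405$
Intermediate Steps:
$X{\left(d \right)} = \left(-4 + d\right)^{2}$
$3345 + \left(11 + X{\left(3 \right)}\right) k{\left(3,1 \right)} = 3345 + \left(11 + \left(-4 + 3\right)^{2}\right) 5 = 3345 + \left(11 + \left(-1\right)^{2}\right) 5 = 3345 + \left(11 + 1\right) 5 = 3345 + 12 \cdot 5 = 3345 + 60 = 3405$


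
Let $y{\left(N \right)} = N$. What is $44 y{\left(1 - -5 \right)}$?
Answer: $264$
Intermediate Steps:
$44 y{\left(1 - -5 \right)} = 44 \left(1 - -5\right) = 44 \left(1 + 5\right) = 44 \cdot 6 = 264$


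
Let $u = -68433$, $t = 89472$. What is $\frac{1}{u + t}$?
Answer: $\frac{1}{21039} \approx 4.7531 \cdot 10^{-5}$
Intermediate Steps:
$\frac{1}{u + t} = \frac{1}{-68433 + 89472} = \frac{1}{21039}$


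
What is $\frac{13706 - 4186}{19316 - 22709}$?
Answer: $- \frac{9520}{3393} \approx -2.8058$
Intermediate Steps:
$\frac{13706 - 4186}{19316 - 22709} = \frac{9520}{-3393} = 9520 \left(- \frac{1}{3393}\right) = - \frac{9520}{3393}$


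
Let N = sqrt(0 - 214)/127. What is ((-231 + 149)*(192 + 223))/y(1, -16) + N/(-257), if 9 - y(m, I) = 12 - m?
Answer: 17015 - I*sqrt(214)/32639 ≈ 17015.0 - 0.0004482*I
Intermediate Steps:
y(m, I) = -3 + m (y(m, I) = 9 - (12 - m) = 9 + (-12 + m) = -3 + m)
N = I*sqrt(214)/127 (N = sqrt(-214)*(1/127) = (I*sqrt(214))*(1/127) = I*sqrt(214)/127 ≈ 0.11519*I)
((-231 + 149)*(192 + 223))/y(1, -16) + N/(-257) = ((-231 + 149)*(192 + 223))/(-3 + 1) + (I*sqrt(214)/127)/(-257) = -82*415/(-2) + (I*sqrt(214)/127)*(-1/257) = -34030*(-1/2) - I*sqrt(214)/32639 = 17015 - I*sqrt(214)/32639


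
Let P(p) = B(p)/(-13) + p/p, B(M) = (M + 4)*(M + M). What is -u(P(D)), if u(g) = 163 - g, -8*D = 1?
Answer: -67361/416 ≈ -161.93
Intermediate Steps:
D = -⅛ (D = -⅛*1 = -⅛ ≈ -0.12500)
B(M) = 2*M*(4 + M) (B(M) = (4 + M)*(2*M) = 2*M*(4 + M))
P(p) = 1 - 2*p*(4 + p)/13 (P(p) = (2*p*(4 + p))/(-13) + p/p = (2*p*(4 + p))*(-1/13) + 1 = -2*p*(4 + p)/13 + 1 = 1 - 2*p*(4 + p)/13)
-u(P(D)) = -(163 - (1 - 2/13*(-⅛)*(4 - ⅛))) = -(163 - (1 - 2/13*(-⅛)*31/8)) = -(163 - (1 + 31/416)) = -(163 - 1*447/416) = -(163 - 447/416) = -1*67361/416 = -67361/416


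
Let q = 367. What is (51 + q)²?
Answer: 174724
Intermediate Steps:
(51 + q)² = (51 + 367)² = 418² = 174724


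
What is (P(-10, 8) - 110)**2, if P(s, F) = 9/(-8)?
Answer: 790321/64 ≈ 12349.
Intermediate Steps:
P(s, F) = -9/8 (P(s, F) = 9*(-1/8) = -9/8)
(P(-10, 8) - 110)**2 = (-9/8 - 110)**2 = (-889/8)**2 = 790321/64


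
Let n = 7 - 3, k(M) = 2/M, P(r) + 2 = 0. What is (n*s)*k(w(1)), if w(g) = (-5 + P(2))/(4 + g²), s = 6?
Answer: -240/7 ≈ -34.286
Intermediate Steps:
P(r) = -2 (P(r) = -2 + 0 = -2)
w(g) = -7/(4 + g²) (w(g) = (-5 - 2)/(4 + g²) = -7/(4 + g²))
n = 4
(n*s)*k(w(1)) = (4*6)*(2/((-7/(4 + 1²)))) = 24*(2/((-7/(4 + 1)))) = 24*(2/((-7/5))) = 24*(2/((-7*⅕))) = 24*(2/(-7/5)) = 24*(2*(-5/7)) = 24*(-10/7) = -240/7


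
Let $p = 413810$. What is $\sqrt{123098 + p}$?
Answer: $2 \sqrt{134227} \approx 732.74$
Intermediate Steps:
$\sqrt{123098 + p} = \sqrt{123098 + 413810} = \sqrt{536908} = 2 \sqrt{134227}$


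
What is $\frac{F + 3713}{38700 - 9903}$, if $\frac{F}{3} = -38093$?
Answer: $- \frac{110566}{28797} \approx -3.8395$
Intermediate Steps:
$F = -114279$ ($F = 3 \left(-38093\right) = -114279$)
$\frac{F + 3713}{38700 - 9903} = \frac{-114279 + 3713}{38700 - 9903} = - \frac{110566}{28797}$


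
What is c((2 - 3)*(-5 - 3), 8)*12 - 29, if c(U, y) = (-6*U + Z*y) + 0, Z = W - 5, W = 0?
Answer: -1085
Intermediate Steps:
Z = -5 (Z = 0 - 5 = -5)
c(U, y) = -6*U - 5*y (c(U, y) = (-6*U - 5*y) + 0 = -6*U - 5*y)
c((2 - 3)*(-5 - 3), 8)*12 - 29 = (-6*(2 - 3)*(-5 - 3) - 5*8)*12 - 29 = (-(-6)*(-8) - 40)*12 - 29 = (-6*8 - 40)*12 - 29 = (-48 - 40)*12 - 29 = -88*12 - 29 = -1056 - 29 = -1085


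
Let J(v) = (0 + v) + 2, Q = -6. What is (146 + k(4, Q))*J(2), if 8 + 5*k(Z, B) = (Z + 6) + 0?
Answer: 2928/5 ≈ 585.60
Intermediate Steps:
k(Z, B) = -⅖ + Z/5 (k(Z, B) = -8/5 + ((Z + 6) + 0)/5 = -8/5 + ((6 + Z) + 0)/5 = -8/5 + (6 + Z)/5 = -8/5 + (6/5 + Z/5) = -⅖ + Z/5)
J(v) = 2 + v (J(v) = v + 2 = 2 + v)
(146 + k(4, Q))*J(2) = (146 + (-⅖ + (⅕)*4))*(2 + 2) = (146 + (-⅖ + ⅘))*4 = (146 + ⅖)*4 = (732/5)*4 = 2928/5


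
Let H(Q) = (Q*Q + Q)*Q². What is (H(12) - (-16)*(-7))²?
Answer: 499611904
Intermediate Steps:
H(Q) = Q²*(Q + Q²) (H(Q) = (Q² + Q)*Q² = (Q + Q²)*Q² = Q²*(Q + Q²))
(H(12) - (-16)*(-7))² = (12³*(1 + 12) - (-16)*(-7))² = (1728*13 - 1*112)² = (22464 - 112)² = 22352² = 499611904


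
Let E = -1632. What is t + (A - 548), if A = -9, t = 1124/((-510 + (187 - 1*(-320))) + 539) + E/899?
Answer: -67065631/120466 ≈ -556.72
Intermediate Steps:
t = 33931/120466 (t = 1124/((-510 + (187 - 1*(-320))) + 539) - 1632/899 = 1124/((-510 + (187 + 320)) + 539) - 1632*1/899 = 1124/((-510 + 507) + 539) - 1632/899 = 1124/(-3 + 539) - 1632/899 = 1124/536 - 1632/899 = 1124*(1/536) - 1632/899 = 281/134 - 1632/899 = 33931/120466 ≈ 0.28166)
t + (A - 548) = 33931/120466 + (-9 - 548) = 33931/120466 - 557 = -67065631/120466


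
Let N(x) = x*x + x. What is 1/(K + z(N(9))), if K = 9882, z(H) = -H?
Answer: 1/9792 ≈ 0.00010212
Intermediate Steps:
N(x) = x + x**2 (N(x) = x**2 + x = x + x**2)
1/(K + z(N(9))) = 1/(9882 - 9*(1 + 9)) = 1/(9882 - 9*10) = 1/(9882 - 1*90) = 1/(9882 - 90) = 1/9792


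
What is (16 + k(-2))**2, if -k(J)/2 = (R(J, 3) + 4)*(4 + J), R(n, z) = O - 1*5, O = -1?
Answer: 576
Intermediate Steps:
R(n, z) = -6 (R(n, z) = -1 - 1*5 = -1 - 5 = -6)
k(J) = 16 + 4*J (k(J) = -2*(-6 + 4)*(4 + J) = -(-4)*(4 + J) = -2*(-8 - 2*J) = 16 + 4*J)
(16 + k(-2))**2 = (16 + (16 + 4*(-2)))**2 = (16 + (16 - 8))**2 = (16 + 8)**2 = 24**2 = 576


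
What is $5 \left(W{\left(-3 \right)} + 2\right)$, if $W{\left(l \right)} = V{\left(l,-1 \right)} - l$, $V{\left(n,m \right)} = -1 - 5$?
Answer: $-5$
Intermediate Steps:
$V{\left(n,m \right)} = -6$ ($V{\left(n,m \right)} = -1 - 5 = -6$)
$W{\left(l \right)} = -6 - l$
$5 \left(W{\left(-3 \right)} + 2\right) = 5 \left(\left(-6 - -3\right) + 2\right) = 5 \left(\left(-6 + 3\right) + 2\right) = 5 \left(-3 + 2\right) = 5 \left(-1\right) = -5$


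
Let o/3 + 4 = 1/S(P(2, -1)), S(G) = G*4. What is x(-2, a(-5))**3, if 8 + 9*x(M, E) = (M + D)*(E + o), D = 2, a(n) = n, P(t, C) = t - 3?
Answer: -512/729 ≈ -0.70233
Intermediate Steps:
P(t, C) = -3 + t
S(G) = 4*G
o = -51/4 (o = -12 + 3/((4*(-3 + 2))) = -12 + 3/((4*(-1))) = -12 + 3/(-4) = -12 + 3*(-1/4) = -12 - 3/4 = -51/4 ≈ -12.750)
x(M, E) = -8/9 + (2 + M)*(-51/4 + E)/9 (x(M, E) = -8/9 + ((M + 2)*(E - 51/4))/9 = -8/9 + ((2 + M)*(-51/4 + E))/9 = -8/9 + (2 + M)*(-51/4 + E)/9)
x(-2, a(-5))**3 = (-67/18 - 17/12*(-2) + (2/9)*(-5) + (1/9)*(-5)*(-2))**3 = (-67/18 + 17/6 - 10/9 + 10/9)**3 = (-8/9)**3 = -512/729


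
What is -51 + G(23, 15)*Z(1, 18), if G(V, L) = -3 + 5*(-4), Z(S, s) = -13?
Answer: 248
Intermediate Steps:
G(V, L) = -23 (G(V, L) = -3 - 20 = -23)
-51 + G(23, 15)*Z(1, 18) = -51 - 23*(-13) = -51 + 299 = 248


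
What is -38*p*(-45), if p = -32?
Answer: -54720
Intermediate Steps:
-38*p*(-45) = -38*(-32)*(-45) = 1216*(-45) = -54720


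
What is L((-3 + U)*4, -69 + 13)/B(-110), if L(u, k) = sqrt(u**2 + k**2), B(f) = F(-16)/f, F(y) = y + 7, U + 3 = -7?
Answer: 440*sqrt(365)/9 ≈ 934.02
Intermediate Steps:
U = -10 (U = -3 - 7 = -10)
F(y) = 7 + y
B(f) = -9/f (B(f) = (7 - 16)/f = -9/f)
L(u, k) = sqrt(k**2 + u**2)
L((-3 + U)*4, -69 + 13)/B(-110) = sqrt((-69 + 13)**2 + ((-3 - 10)*4)**2)/((-9/(-110))) = sqrt((-56)**2 + (-13*4)**2)/((-9*(-1/110))) = sqrt(3136 + (-52)**2)/(9/110) = sqrt(3136 + 2704)*(110/9) = sqrt(5840)*(110/9) = (4*sqrt(365))*(110/9) = 440*sqrt(365)/9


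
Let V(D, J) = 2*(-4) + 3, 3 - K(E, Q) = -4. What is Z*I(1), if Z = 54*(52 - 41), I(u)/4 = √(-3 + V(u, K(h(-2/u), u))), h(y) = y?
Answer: 4752*I*√2 ≈ 6720.3*I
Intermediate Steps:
K(E, Q) = 7 (K(E, Q) = 3 - 1*(-4) = 3 + 4 = 7)
V(D, J) = -5 (V(D, J) = -8 + 3 = -5)
I(u) = 8*I*√2 (I(u) = 4*√(-3 - 5) = 4*√(-8) = 4*(2*I*√2) = 8*I*√2)
Z = 594 (Z = 54*11 = 594)
Z*I(1) = 594*(8*I*√2) = 4752*I*√2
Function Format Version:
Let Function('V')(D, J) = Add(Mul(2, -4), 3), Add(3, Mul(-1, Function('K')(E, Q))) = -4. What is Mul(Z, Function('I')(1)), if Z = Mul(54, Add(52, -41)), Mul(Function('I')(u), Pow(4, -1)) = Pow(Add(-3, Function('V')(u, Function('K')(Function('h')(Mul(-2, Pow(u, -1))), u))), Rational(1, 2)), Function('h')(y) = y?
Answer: Mul(4752, I, Pow(2, Rational(1, 2))) ≈ Mul(6720.3, I)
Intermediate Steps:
Function('K')(E, Q) = 7 (Function('K')(E, Q) = Add(3, Mul(-1, -4)) = Add(3, 4) = 7)
Function('V')(D, J) = -5 (Function('V')(D, J) = Add(-8, 3) = -5)
Function('I')(u) = Mul(8, I, Pow(2, Rational(1, 2))) (Function('I')(u) = Mul(4, Pow(Add(-3, -5), Rational(1, 2))) = Mul(4, Pow(-8, Rational(1, 2))) = Mul(4, Mul(2, I, Pow(2, Rational(1, 2)))) = Mul(8, I, Pow(2, Rational(1, 2))))
Z = 594 (Z = Mul(54, 11) = 594)
Mul(Z, Function('I')(1)) = Mul(594, Mul(8, I, Pow(2, Rational(1, 2)))) = Mul(4752, I, Pow(2, Rational(1, 2)))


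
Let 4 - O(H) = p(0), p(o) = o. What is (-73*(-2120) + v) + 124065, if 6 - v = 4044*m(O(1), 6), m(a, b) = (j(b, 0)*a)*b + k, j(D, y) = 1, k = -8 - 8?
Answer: 246479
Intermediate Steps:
O(H) = 4 (O(H) = 4 - 1*0 = 4 + 0 = 4)
k = -16
m(a, b) = -16 + a*b (m(a, b) = (1*a)*b - 16 = a*b - 16 = -16 + a*b)
v = -32346 (v = 6 - 4044*(-16 + 4*6) = 6 - 4044*(-16 + 24) = 6 - 4044*8 = 6 - 1*32352 = 6 - 32352 = -32346)
(-73*(-2120) + v) + 124065 = (-73*(-2120) - 32346) + 124065 = (154760 - 32346) + 124065 = 122414 + 124065 = 246479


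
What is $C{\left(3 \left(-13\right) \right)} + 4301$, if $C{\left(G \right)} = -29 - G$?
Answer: $4311$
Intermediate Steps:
$C{\left(3 \left(-13\right) \right)} + 4301 = \left(-29 - 3 \left(-13\right)\right) + 4301 = \left(-29 - -39\right) + 4301 = \left(-29 + 39\right) + 4301 = 10 + 4301 = 4311$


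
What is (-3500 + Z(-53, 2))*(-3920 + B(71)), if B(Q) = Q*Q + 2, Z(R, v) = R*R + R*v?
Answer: -895031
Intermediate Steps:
Z(R, v) = R² + R*v
B(Q) = 2 + Q² (B(Q) = Q² + 2 = 2 + Q²)
(-3500 + Z(-53, 2))*(-3920 + B(71)) = (-3500 - 53*(-53 + 2))*(-3920 + (2 + 71²)) = (-3500 - 53*(-51))*(-3920 + (2 + 5041)) = (-3500 + 2703)*(-3920 + 5043) = -797*1123 = -895031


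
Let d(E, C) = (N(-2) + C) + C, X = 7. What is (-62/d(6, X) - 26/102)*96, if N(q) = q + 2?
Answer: -53504/119 ≈ -449.61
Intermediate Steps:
N(q) = 2 + q
d(E, C) = 2*C (d(E, C) = ((2 - 2) + C) + C = (0 + C) + C = C + C = 2*C)
(-62/d(6, X) - 26/102)*96 = (-62/(2*7) - 26/102)*96 = (-62/14 - 26*1/102)*96 = (-62*1/14 - 13/51)*96 = (-31/7 - 13/51)*96 = -1672/357*96 = -53504/119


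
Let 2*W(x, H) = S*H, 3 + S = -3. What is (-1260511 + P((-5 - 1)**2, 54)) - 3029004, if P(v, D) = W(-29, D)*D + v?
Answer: -4298227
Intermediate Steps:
S = -6 (S = -3 - 3 = -6)
W(x, H) = -3*H (W(x, H) = (-6*H)/2 = -3*H)
P(v, D) = v - 3*D**2 (P(v, D) = (-3*D)*D + v = -3*D**2 + v = v - 3*D**2)
(-1260511 + P((-5 - 1)**2, 54)) - 3029004 = (-1260511 + ((-5 - 1)**2 - 3*54**2)) - 3029004 = (-1260511 + ((-6)**2 - 3*2916)) - 3029004 = (-1260511 + (36 - 8748)) - 3029004 = (-1260511 - 8712) - 3029004 = -1269223 - 3029004 = -4298227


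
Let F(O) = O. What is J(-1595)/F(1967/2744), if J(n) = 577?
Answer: 226184/281 ≈ 804.92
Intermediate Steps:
J(-1595)/F(1967/2744) = 577/((1967/2744)) = 577/((1967*(1/2744))) = 577/(281/392) = 577*(392/281) = 226184/281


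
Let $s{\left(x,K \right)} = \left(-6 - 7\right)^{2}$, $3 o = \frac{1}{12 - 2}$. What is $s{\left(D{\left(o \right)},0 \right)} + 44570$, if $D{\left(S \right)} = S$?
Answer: $44739$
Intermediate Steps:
$o = \frac{1}{30}$ ($o = \frac{1}{3 \left(12 - 2\right)} = \frac{1}{3 \cdot 10} = \frac{1}{3} \cdot \frac{1}{10} = \frac{1}{30} \approx 0.033333$)
$s{\left(x,K \right)} = 169$ ($s{\left(x,K \right)} = \left(-13\right)^{2} = 169$)
$s{\left(D{\left(o \right)},0 \right)} + 44570 = 169 + 44570 = 44739$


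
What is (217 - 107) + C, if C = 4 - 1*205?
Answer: -91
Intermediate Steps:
C = -201 (C = 4 - 205 = -201)
(217 - 107) + C = (217 - 107) - 201 = 110 - 201 = -91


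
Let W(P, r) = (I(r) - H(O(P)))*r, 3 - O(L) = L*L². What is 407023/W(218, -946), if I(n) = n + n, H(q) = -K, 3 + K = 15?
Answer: 407023/1778480 ≈ 0.22886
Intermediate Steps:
K = 12 (K = -3 + 15 = 12)
O(L) = 3 - L³ (O(L) = 3 - L*L² = 3 - L³)
H(q) = -12 (H(q) = -1*12 = -12)
I(n) = 2*n
W(P, r) = r*(12 + 2*r) (W(P, r) = (2*r - 1*(-12))*r = (2*r + 12)*r = (12 + 2*r)*r = r*(12 + 2*r))
407023/W(218, -946) = 407023/((2*(-946)*(6 - 946))) = 407023/((2*(-946)*(-940))) = 407023/1778480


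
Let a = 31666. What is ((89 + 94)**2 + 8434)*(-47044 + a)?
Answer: -644691894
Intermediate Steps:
((89 + 94)**2 + 8434)*(-47044 + a) = ((89 + 94)**2 + 8434)*(-47044 + 31666) = (183**2 + 8434)*(-15378) = (33489 + 8434)*(-15378) = 41923*(-15378) = -644691894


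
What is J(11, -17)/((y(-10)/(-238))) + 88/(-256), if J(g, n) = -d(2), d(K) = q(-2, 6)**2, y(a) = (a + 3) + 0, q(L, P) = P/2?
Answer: -9803/32 ≈ -306.34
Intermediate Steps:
q(L, P) = P/2 (q(L, P) = P*(1/2) = P/2)
y(a) = 3 + a (y(a) = (3 + a) + 0 = 3 + a)
d(K) = 9 (d(K) = ((1/2)*6)**2 = 3**2 = 9)
J(g, n) = -9 (J(g, n) = -1*9 = -9)
J(11, -17)/((y(-10)/(-238))) + 88/(-256) = -9*(-238/(3 - 10)) + 88/(-256) = -9/((-7*(-1/238))) + 88*(-1/256) = -9/1/34 - 11/32 = -9*34 - 11/32 = -306 - 11/32 = -9803/32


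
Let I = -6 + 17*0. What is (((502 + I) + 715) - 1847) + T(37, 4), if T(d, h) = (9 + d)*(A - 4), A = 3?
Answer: -682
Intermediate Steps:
I = -6 (I = -6 + 0 = -6)
T(d, h) = -9 - d (T(d, h) = (9 + d)*(3 - 4) = (9 + d)*(-1) = -9 - d)
(((502 + I) + 715) - 1847) + T(37, 4) = (((502 - 6) + 715) - 1847) + (-9 - 1*37) = ((496 + 715) - 1847) + (-9 - 37) = (1211 - 1847) - 46 = -636 - 46 = -682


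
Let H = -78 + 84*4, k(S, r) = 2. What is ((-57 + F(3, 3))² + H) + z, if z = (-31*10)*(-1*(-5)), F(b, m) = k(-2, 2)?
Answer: 1733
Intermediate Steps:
F(b, m) = 2
H = 258 (H = -78 + 336 = 258)
z = -1550 (z = -310*5 = -1550)
((-57 + F(3, 3))² + H) + z = ((-57 + 2)² + 258) - 1550 = ((-55)² + 258) - 1550 = (3025 + 258) - 1550 = 3283 - 1550 = 1733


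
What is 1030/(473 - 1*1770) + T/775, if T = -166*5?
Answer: -374952/201035 ≈ -1.8651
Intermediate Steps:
T = -830
1030/(473 - 1*1770) + T/775 = 1030/(473 - 1*1770) - 830/775 = 1030/(473 - 1770) - 830*1/775 = 1030/(-1297) - 166/155 = 1030*(-1/1297) - 166/155 = -1030/1297 - 166/155 = -374952/201035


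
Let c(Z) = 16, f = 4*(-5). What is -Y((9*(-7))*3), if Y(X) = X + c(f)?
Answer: 173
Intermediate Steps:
f = -20
Y(X) = 16 + X (Y(X) = X + 16 = 16 + X)
-Y((9*(-7))*3) = -(16 + (9*(-7))*3) = -(16 - 63*3) = -(16 - 189) = -1*(-173) = 173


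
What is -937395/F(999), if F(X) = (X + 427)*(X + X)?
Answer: -2815/8556 ≈ -0.32901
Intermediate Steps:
F(X) = 2*X*(427 + X) (F(X) = (427 + X)*(2*X) = 2*X*(427 + X))
-937395/F(999) = -937395*1/(1998*(427 + 999)) = -937395/(2*999*1426) = -937395/2849148 = -937395*1/2849148 = -2815/8556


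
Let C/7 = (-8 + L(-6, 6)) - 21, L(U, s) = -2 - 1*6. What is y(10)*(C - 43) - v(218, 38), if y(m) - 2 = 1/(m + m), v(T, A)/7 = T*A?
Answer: -586071/10 ≈ -58607.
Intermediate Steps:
L(U, s) = -8 (L(U, s) = -2 - 6 = -8)
C = -259 (C = 7*((-8 - 8) - 21) = 7*(-16 - 21) = 7*(-37) = -259)
v(T, A) = 7*A*T (v(T, A) = 7*(T*A) = 7*(A*T) = 7*A*T)
y(m) = 2 + 1/(2*m) (y(m) = 2 + 1/(m + m) = 2 + 1/(2*m))
y(10)*(C - 43) - v(218, 38) = (2 + (1/2)/10)*(-259 - 43) - 7*38*218 = (2 + (1/2)*(1/10))*(-302) - 1*57988 = (2 + 1/20)*(-302) - 57988 = (41/20)*(-302) - 57988 = -6191/10 - 57988 = -586071/10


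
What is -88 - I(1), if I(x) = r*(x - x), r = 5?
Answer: -88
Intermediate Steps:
I(x) = 0 (I(x) = 5*(x - x) = 5*0 = 0)
-88 - I(1) = -88 - 1*0 = -88 + 0 = -88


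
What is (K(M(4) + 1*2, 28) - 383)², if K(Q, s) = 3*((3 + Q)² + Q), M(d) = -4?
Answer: 148996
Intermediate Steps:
K(Q, s) = 3*Q + 3*(3 + Q)² (K(Q, s) = 3*(Q + (3 + Q)²) = 3*Q + 3*(3 + Q)²)
(K(M(4) + 1*2, 28) - 383)² = ((3*(-4 + 1*2) + 3*(3 + (-4 + 1*2))²) - 383)² = ((3*(-4 + 2) + 3*(3 + (-4 + 2))²) - 383)² = ((3*(-2) + 3*(3 - 2)²) - 383)² = ((-6 + 3*1²) - 383)² = ((-6 + 3*1) - 383)² = ((-6 + 3) - 383)² = (-3 - 383)² = (-386)² = 148996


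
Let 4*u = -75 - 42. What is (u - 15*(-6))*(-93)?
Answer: -22599/4 ≈ -5649.8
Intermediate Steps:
u = -117/4 (u = (-75 - 42)/4 = (¼)*(-117) = -117/4 ≈ -29.250)
(u - 15*(-6))*(-93) = (-117/4 - 15*(-6))*(-93) = (-117/4 + 90)*(-93) = (243/4)*(-93) = -22599/4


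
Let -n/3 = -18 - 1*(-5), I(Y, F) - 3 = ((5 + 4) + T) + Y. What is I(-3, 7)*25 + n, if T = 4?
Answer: 364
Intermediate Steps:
I(Y, F) = 16 + Y (I(Y, F) = 3 + (((5 + 4) + 4) + Y) = 3 + ((9 + 4) + Y) = 3 + (13 + Y) = 16 + Y)
n = 39 (n = -3*(-18 - 1*(-5)) = -3*(-18 + 5) = -3*(-13) = 39)
I(-3, 7)*25 + n = (16 - 3)*25 + 39 = 13*25 + 39 = 325 + 39 = 364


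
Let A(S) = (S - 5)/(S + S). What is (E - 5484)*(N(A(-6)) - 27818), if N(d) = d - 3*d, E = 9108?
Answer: -100819076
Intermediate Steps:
A(S) = (-5 + S)/(2*S) (A(S) = (-5 + S)/((2*S)) = (-5 + S)*(1/(2*S)) = (-5 + S)/(2*S))
N(d) = -2*d
(E - 5484)*(N(A(-6)) - 27818) = (9108 - 5484)*(-(-5 - 6)/(-6) - 27818) = 3624*(-(-1)*(-11)/6 - 27818) = 3624*(-2*11/12 - 27818) = 3624*(-11/6 - 27818) = 3624*(-166919/6) = -100819076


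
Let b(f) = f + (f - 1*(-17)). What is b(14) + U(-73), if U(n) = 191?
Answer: 236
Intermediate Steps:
b(f) = 17 + 2*f (b(f) = f + (f + 17) = f + (17 + f) = 17 + 2*f)
b(14) + U(-73) = (17 + 2*14) + 191 = (17 + 28) + 191 = 45 + 191 = 236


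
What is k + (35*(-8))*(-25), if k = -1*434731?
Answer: -427731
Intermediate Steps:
k = -434731
k + (35*(-8))*(-25) = -434731 + (35*(-8))*(-25) = -434731 - 280*(-25) = -434731 + 7000 = -427731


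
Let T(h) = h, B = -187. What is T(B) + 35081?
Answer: 34894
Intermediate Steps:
T(B) + 35081 = -187 + 35081 = 34894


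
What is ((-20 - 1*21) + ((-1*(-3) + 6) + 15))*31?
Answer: -527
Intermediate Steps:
((-20 - 1*21) + ((-1*(-3) + 6) + 15))*31 = ((-20 - 21) + ((3 + 6) + 15))*31 = (-41 + (9 + 15))*31 = (-41 + 24)*31 = -17*31 = -527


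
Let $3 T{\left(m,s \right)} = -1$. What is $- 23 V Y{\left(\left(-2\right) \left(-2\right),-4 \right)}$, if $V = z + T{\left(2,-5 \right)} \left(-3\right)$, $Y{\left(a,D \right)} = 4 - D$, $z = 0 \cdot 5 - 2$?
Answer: $184$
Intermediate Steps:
$T{\left(m,s \right)} = - \frac{1}{3}$ ($T{\left(m,s \right)} = \frac{1}{3} \left(-1\right) = - \frac{1}{3}$)
$z = -2$ ($z = 0 - 2 = -2$)
$V = -1$ ($V = -2 - -1 = -2 + 1 = -1$)
$- 23 V Y{\left(\left(-2\right) \left(-2\right),-4 \right)} = \left(-23\right) \left(-1\right) \left(4 - -4\right) = 23 \left(4 + 4\right) = 23 \cdot 8 = 184$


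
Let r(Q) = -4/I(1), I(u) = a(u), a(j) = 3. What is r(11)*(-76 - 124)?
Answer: 800/3 ≈ 266.67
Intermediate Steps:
I(u) = 3
r(Q) = -4/3
r(11)*(-76 - 124) = -4*(-76 - 124)/3 = -4/3*(-200) = 800/3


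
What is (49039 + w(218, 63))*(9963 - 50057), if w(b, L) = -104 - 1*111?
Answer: -1957549456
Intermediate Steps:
w(b, L) = -215 (w(b, L) = -104 - 111 = -215)
(49039 + w(218, 63))*(9963 - 50057) = (49039 - 215)*(9963 - 50057) = 48824*(-40094) = -1957549456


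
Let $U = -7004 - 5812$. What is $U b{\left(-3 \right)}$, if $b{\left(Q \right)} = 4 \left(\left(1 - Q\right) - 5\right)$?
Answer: $51264$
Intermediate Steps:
$U = -12816$ ($U = -7004 - 5812 = -12816$)
$b{\left(Q \right)} = -16 - 4 Q$ ($b{\left(Q \right)} = 4 \left(-4 - Q\right) = -16 - 4 Q$)
$U b{\left(-3 \right)} = - 12816 \left(-16 - -12\right) = - 12816 \left(-16 + 12\right) = \left(-12816\right) \left(-4\right) = 51264$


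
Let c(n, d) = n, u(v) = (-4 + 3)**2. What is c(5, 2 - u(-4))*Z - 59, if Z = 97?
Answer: 426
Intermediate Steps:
u(v) = 1 (u(v) = (-1)**2 = 1)
c(5, 2 - u(-4))*Z - 59 = 5*97 - 59 = 485 - 59 = 426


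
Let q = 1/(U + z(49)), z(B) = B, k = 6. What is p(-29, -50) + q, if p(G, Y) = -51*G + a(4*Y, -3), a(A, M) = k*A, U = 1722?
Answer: 494110/1771 ≈ 279.00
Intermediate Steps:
q = 1/1771 (q = 1/(1722 + 49) = 1/1771 ≈ 0.00056465)
a(A, M) = 6*A
p(G, Y) = -51*G + 24*Y (p(G, Y) = -51*G + 6*(4*Y) = -51*G + 24*Y)
p(-29, -50) + q = (-51*(-29) + 24*(-50)) + 1/1771 = (1479 - 1200) + 1/1771 = 279 + 1/1771 = 494110/1771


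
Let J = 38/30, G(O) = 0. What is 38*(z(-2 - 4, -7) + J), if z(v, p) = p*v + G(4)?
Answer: 24662/15 ≈ 1644.1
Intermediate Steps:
z(v, p) = p*v (z(v, p) = p*v + 0 = p*v)
J = 19/15 (J = 38*(1/30) = 19/15 ≈ 1.2667)
38*(z(-2 - 4, -7) + J) = 38*(-7*(-2 - 4) + 19/15) = 38*(-7*(-6) + 19/15) = 38*(42 + 19/15) = 38*(649/15) = 24662/15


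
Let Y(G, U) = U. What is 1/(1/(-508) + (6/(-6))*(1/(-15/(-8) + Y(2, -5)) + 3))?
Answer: -12700/34061 ≈ -0.37286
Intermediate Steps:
1/(1/(-508) + (6/(-6))*(1/(-15/(-8) + Y(2, -5)) + 3)) = 1/(1/(-508) + (6/(-6))*(1/(-15/(-8) - 5) + 3)) = 1/(-1/508 + (6*(-⅙))*(1/(-15*(-⅛) - 5) + 3)) = 1/(-1/508 - (1/(15/8 - 5) + 3)) = 1/(-1/508 - (1/(-25/8) + 3)) = 1/(-1/508 - (-8/25 + 3)) = 1/(-1/508 - 1*67/25) = 1/(-1/508 - 67/25) = 1/(-34061/12700) = -12700/34061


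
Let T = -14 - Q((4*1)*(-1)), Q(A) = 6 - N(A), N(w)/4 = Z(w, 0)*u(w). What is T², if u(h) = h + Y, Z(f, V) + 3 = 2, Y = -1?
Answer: 0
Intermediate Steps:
Z(f, V) = -1 (Z(f, V) = -3 + 2 = -1)
u(h) = -1 + h (u(h) = h - 1 = -1 + h)
N(w) = 4 - 4*w (N(w) = 4*(-(-1 + w)) = 4*(1 - w) = 4 - 4*w)
Q(A) = 2 + 4*A (Q(A) = 6 - (4 - 4*A) = 6 + (-4 + 4*A) = 2 + 4*A)
T = 0 (T = -14 - (2 + 4*((4*1)*(-1))) = -14 - (2 + 4*(4*(-1))) = -14 - (2 + 4*(-4)) = -14 - (2 - 16) = -14 - 1*(-14) = -14 + 14 = 0)
T² = 0² = 0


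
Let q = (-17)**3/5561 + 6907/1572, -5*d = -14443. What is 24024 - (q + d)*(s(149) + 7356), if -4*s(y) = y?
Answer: -739305589841273/34967568 ≈ -2.1143e+7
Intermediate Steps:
d = 14443/5 (d = -1/5*(-14443) = 14443/5 ≈ 2888.6)
s(y) = -y/4
q = 30686591/8741892 (q = -4913*1/5561 + 6907*(1/1572) = -4913/5561 + 6907/1572 = 30686591/8741892 ≈ 3.5103)
24024 - (q + d)*(s(149) + 7356) = 24024 - (30686591/8741892 + 14443/5)*(-1/4*149 + 7356) = 24024 - 126412579111*(-149/4 + 7356)/43709460 = 24024 - 126412579111*29275/(43709460*4) = 24024 - 1*740145650694905/34967568 = 24024 - 740145650694905/34967568 = -739305589841273/34967568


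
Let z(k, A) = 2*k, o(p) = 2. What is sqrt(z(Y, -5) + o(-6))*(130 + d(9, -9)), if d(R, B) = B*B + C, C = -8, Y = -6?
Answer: 203*I*sqrt(10) ≈ 641.94*I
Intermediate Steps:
d(R, B) = -8 + B**2 (d(R, B) = B*B - 8 = B**2 - 8 = -8 + B**2)
sqrt(z(Y, -5) + o(-6))*(130 + d(9, -9)) = sqrt(2*(-6) + 2)*(130 + (-8 + (-9)**2)) = sqrt(-12 + 2)*(130 + (-8 + 81)) = sqrt(-10)*(130 + 73) = (I*sqrt(10))*203 = 203*I*sqrt(10)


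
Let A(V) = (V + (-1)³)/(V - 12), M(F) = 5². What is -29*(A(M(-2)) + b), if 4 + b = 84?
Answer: -30856/13 ≈ -2373.5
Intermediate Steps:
M(F) = 25
A(V) = (-1 + V)/(-12 + V) (A(V) = (V - 1)/(-12 + V) = (-1 + V)/(-12 + V))
b = 80 (b = -4 + 84 = 80)
-29*(A(M(-2)) + b) = -29*((-1 + 25)/(-12 + 25) + 80) = -29*(24/13 + 80) = -29*1064/13 = -30856/13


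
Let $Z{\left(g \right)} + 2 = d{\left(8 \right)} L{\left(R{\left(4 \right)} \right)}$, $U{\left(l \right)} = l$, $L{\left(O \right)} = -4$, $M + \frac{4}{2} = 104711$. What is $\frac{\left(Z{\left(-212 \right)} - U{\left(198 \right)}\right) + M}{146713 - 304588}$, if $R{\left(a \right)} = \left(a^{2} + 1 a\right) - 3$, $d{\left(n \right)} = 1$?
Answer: $- \frac{6967}{10525} \approx -0.66195$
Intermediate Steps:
$M = 104709$ ($M = -2 + 104711 = 104709$)
$R{\left(a \right)} = -3 + a + a^{2}$ ($R{\left(a \right)} = \left(a^{2} + a\right) - 3 = \left(a + a^{2}\right) - 3 = -3 + a + a^{2}$)
$Z{\left(g \right)} = -6$ ($Z{\left(g \right)} = -2 + 1 \left(-4\right) = -2 - 4 = -6$)
$\frac{\left(Z{\left(-212 \right)} - U{\left(198 \right)}\right) + M}{146713 - 304588} = \frac{\left(-6 - 198\right) + 104709}{146713 - 304588} = \frac{\left(-6 - 198\right) + 104709}{-157875} = \left(-204 + 104709\right) \left(- \frac{1}{157875}\right) = 104505 \left(- \frac{1}{157875}\right) = - \frac{6967}{10525}$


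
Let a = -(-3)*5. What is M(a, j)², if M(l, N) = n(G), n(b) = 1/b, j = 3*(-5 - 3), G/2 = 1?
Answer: ¼ ≈ 0.25000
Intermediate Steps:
G = 2 (G = 2*1 = 2)
a = 15 (a = -1*(-15) = 15)
j = -24 (j = 3*(-8) = -24)
M(l, N) = ½ (M(l, N) = 1/2 = ½)
M(a, j)² = (½)² = ¼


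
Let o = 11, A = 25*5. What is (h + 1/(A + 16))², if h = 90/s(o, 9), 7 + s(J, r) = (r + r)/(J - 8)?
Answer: 161010721/19881 ≈ 8098.7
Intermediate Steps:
A = 125
s(J, r) = -7 + 2*r/(-8 + J) (s(J, r) = -7 + (r + r)/(J - 8) = -7 + (2*r)/(-8 + J) = -7 + 2*r/(-8 + J))
h = -90 (h = 90/(((56 - 7*11 + 2*9)/(-8 + 11))) = 90/(((56 - 77 + 18)/3)) = 90/(((⅓)*(-3))) = 90/(-1) = 90*(-1) = -90)
(h + 1/(A + 16))² = (-90 + 1/(125 + 16))² = (-90 + 1/141)² = (-12689/141)² = 161010721/19881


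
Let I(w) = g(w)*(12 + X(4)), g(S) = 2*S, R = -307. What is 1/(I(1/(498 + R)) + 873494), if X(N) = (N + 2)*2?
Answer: 191/166837402 ≈ 1.1448e-6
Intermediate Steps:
X(N) = 4 + 2*N (X(N) = (2 + N)*2 = 4 + 2*N)
I(w) = 48*w (I(w) = (2*w)*(12 + (4 + 2*4)) = (2*w)*(12 + (4 + 8)) = (2*w)*(12 + 12) = (2*w)*24 = 48*w)
1/(I(1/(498 + R)) + 873494) = 1/(48/(498 - 307) + 873494) = 1/(48/191 + 873494) = 1/(166837402/191) = 191/166837402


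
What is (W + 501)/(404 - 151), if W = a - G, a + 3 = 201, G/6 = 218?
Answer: -609/253 ≈ -2.4071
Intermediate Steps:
G = 1308 (G = 6*218 = 1308)
a = 198 (a = -3 + 201 = 198)
W = -1110 (W = 198 - 1*1308 = 198 - 1308 = -1110)
(W + 501)/(404 - 151) = (-1110 + 501)/(404 - 151) = -609/253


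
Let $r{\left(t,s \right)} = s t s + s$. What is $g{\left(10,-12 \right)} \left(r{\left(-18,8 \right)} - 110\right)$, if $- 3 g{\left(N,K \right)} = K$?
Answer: $-5016$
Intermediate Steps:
$r{\left(t,s \right)} = s + t s^{2}$ ($r{\left(t,s \right)} = t s^{2} + s = s + t s^{2}$)
$g{\left(N,K \right)} = - \frac{K}{3}$
$g{\left(10,-12 \right)} \left(r{\left(-18,8 \right)} - 110\right) = \left(- \frac{1}{3}\right) \left(-12\right) \left(8 \left(1 + 8 \left(-18\right)\right) - 110\right) = 4 \left(8 \left(1 - 144\right) - 110\right) = 4 \left(8 \left(-143\right) - 110\right) = 4 \left(-1144 - 110\right) = 4 \left(-1254\right) = -5016$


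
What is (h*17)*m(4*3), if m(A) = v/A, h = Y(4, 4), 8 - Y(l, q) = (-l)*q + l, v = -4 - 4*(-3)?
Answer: 680/3 ≈ 226.67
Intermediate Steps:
v = 8 (v = -4 + 12 = 8)
Y(l, q) = 8 - l + l*q (Y(l, q) = 8 - ((-l)*q + l) = 8 - (-l*q + l) = 8 - (l - l*q) = 8 + (-l + l*q) = 8 - l + l*q)
h = 20 (h = 8 - 1*4 + 4*4 = 8 - 4 + 16 = 20)
m(A) = 8/A
(h*17)*m(4*3) = (20*17)*(8/((4*3))) = 340*(8/12) = 340*(8*(1/12)) = 340*(⅔) = 680/3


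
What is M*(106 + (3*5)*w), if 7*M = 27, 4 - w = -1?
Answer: 4887/7 ≈ 698.14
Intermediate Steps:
w = 5 (w = 4 - 1*(-1) = 4 + 1 = 5)
M = 27/7 (M = (⅐)*27 = 27/7 ≈ 3.8571)
M*(106 + (3*5)*w) = 27*(106 + (3*5)*5)/7 = 27*(106 + 15*5)/7 = 27*(106 + 75)/7 = (27/7)*181 = 4887/7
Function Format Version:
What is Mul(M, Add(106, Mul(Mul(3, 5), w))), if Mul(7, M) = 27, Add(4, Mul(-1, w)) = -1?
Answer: Rational(4887, 7) ≈ 698.14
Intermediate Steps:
w = 5 (w = Add(4, Mul(-1, -1)) = Add(4, 1) = 5)
M = Rational(27, 7) (M = Mul(Rational(1, 7), 27) = Rational(27, 7) ≈ 3.8571)
Mul(M, Add(106, Mul(Mul(3, 5), w))) = Mul(Rational(27, 7), Add(106, Mul(Mul(3, 5), 5))) = Mul(Rational(27, 7), Add(106, Mul(15, 5))) = Mul(Rational(27, 7), Add(106, 75)) = Mul(Rational(27, 7), 181) = Rational(4887, 7)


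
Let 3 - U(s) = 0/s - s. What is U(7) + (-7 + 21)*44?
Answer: 626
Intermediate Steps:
U(s) = 3 + s (U(s) = 3 - (0/s - s) = 3 - (0 - s) = 3 - (-1)*s = 3 + s)
U(7) + (-7 + 21)*44 = (3 + 7) + (-7 + 21)*44 = 10 + 14*44 = 10 + 616 = 626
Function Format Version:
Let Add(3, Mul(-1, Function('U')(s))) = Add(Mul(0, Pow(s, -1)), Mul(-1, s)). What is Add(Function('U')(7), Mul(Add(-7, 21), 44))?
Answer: 626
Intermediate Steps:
Function('U')(s) = Add(3, s) (Function('U')(s) = Add(3, Mul(-1, Add(Mul(0, Pow(s, -1)), Mul(-1, s)))) = Add(3, Mul(-1, Add(0, Mul(-1, s)))) = Add(3, Mul(-1, Mul(-1, s))) = Add(3, s))
Add(Function('U')(7), Mul(Add(-7, 21), 44)) = Add(Add(3, 7), Mul(Add(-7, 21), 44)) = Add(10, Mul(14, 44)) = Add(10, 616) = 626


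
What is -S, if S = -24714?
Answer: 24714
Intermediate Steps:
-S = -1*(-24714) = 24714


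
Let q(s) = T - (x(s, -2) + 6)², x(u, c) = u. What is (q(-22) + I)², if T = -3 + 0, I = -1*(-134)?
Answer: 15625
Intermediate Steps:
I = 134
T = -3
q(s) = -3 - (6 + s)² (q(s) = -3 - (s + 6)² = -3 - (6 + s)²)
(q(-22) + I)² = ((-3 - (6 - 22)²) + 134)² = ((-3 - 1*(-16)²) + 134)² = ((-3 - 1*256) + 134)² = ((-3 - 256) + 134)² = (-259 + 134)² = (-125)² = 15625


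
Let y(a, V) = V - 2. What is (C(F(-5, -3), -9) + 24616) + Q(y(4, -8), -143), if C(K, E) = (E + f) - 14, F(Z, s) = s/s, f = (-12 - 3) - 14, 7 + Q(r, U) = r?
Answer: 24547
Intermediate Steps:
y(a, V) = -2 + V
Q(r, U) = -7 + r
f = -29 (f = -15 - 14 = -29)
F(Z, s) = 1
C(K, E) = -43 + E (C(K, E) = (E - 29) - 14 = (-29 + E) - 14 = -43 + E)
(C(F(-5, -3), -9) + 24616) + Q(y(4, -8), -143) = ((-43 - 9) + 24616) + (-7 + (-2 - 8)) = (-52 + 24616) + (-7 - 10) = 24564 - 17 = 24547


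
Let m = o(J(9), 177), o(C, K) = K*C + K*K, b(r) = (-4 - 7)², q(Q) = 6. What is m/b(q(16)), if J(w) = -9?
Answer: 29736/121 ≈ 245.75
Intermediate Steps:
b(r) = 121 (b(r) = (-11)² = 121)
o(C, K) = K² + C*K (o(C, K) = C*K + K² = K² + C*K)
m = 29736 (m = 177*(-9 + 177) = 177*168 = 29736)
m/b(q(16)) = 29736/121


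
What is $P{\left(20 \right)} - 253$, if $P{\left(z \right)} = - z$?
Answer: $-273$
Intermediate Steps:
$P{\left(20 \right)} - 253 = \left(-1\right) 20 - 253 = -20 - 253 = -273$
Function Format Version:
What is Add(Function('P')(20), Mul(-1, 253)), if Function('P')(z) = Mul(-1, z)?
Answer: -273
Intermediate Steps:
Add(Function('P')(20), Mul(-1, 253)) = Add(Mul(-1, 20), Mul(-1, 253)) = Add(-20, -253) = -273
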